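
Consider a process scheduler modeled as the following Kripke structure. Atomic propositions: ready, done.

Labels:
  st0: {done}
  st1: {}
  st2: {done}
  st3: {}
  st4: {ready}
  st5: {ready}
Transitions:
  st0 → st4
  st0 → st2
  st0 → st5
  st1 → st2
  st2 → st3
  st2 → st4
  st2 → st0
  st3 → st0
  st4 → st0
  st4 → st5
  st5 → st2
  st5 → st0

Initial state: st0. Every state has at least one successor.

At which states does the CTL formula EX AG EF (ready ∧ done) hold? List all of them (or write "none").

none

States satisfying AG EF (ready ∧ done): ∅.
States satisfying EX AG EF (ready ∧ done): ∅.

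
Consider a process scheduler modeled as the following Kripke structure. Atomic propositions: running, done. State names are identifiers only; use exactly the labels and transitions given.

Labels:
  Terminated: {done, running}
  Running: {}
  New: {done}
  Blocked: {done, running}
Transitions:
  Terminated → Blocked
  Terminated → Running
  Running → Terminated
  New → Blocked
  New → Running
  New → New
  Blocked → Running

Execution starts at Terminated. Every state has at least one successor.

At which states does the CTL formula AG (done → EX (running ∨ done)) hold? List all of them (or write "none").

none

States satisfying done → EX (running ∨ done): {Terminated, Running, New}.
States satisfying AG (done → EX (running ∨ done)): ∅.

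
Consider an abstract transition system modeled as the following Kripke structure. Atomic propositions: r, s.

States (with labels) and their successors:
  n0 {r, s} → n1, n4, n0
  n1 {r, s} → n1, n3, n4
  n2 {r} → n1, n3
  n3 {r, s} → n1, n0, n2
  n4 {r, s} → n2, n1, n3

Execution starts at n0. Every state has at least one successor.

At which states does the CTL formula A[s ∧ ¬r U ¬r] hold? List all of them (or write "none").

none

States satisfying s ∧ ¬r: ∅.
States satisfying ¬r: ∅.
States satisfying A[s ∧ ¬r U ¬r]: ∅.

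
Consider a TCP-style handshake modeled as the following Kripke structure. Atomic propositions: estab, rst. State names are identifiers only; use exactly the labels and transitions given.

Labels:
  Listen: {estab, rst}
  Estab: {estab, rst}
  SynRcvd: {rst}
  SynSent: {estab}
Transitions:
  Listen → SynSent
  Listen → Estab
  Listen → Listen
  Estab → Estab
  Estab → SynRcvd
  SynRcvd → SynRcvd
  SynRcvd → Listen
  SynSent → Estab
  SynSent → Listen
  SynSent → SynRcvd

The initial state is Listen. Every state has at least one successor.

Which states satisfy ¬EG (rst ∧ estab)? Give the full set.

{SynRcvd, SynSent}

States satisfying rst ∧ estab: {Listen, Estab}.
States satisfying EG (rst ∧ estab): {Listen, Estab}.
States satisfying ¬EG (rst ∧ estab): {SynRcvd, SynSent}.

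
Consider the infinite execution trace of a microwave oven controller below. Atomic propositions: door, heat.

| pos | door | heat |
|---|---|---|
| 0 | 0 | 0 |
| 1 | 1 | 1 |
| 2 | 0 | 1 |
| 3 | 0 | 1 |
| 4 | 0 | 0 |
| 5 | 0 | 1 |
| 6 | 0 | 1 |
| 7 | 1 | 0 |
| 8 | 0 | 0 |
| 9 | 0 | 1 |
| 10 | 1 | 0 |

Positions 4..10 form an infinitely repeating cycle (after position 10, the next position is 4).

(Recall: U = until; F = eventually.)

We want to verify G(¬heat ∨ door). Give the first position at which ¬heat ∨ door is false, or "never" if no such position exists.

Check ¬heat ∨ door at each position in order: 0 ✓, 1 ✓.
At position 2 the labels are {heat}, so ¬heat ∨ door is false there. This is the first violation.

2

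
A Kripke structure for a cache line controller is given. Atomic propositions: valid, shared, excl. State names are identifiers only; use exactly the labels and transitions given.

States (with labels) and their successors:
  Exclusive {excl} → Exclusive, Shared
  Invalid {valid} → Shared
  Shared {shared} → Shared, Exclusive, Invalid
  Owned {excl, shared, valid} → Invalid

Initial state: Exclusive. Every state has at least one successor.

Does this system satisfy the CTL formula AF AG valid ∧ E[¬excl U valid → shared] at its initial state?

States satisfying AG valid: ∅.
States satisfying AF AG valid: ∅.
States satisfying ¬excl: {Invalid, Shared}.
States satisfying valid → shared: {Exclusive, Shared, Owned}.
States satisfying E[¬excl U valid → shared]: {Exclusive, Invalid, Shared, Owned}.
States satisfying AF AG valid ∧ E[¬excl U valid → shared]: ∅.
Exclusive ∉ Sat(AF AG valid ∧ E[¬excl U valid → shared]).

Does not hold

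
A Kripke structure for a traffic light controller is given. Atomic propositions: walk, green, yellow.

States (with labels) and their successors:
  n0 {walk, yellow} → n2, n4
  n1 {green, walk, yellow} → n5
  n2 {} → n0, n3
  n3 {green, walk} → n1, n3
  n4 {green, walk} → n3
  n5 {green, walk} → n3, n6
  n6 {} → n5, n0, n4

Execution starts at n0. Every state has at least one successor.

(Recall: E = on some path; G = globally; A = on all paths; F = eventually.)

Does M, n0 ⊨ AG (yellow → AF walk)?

Yes

States satisfying yellow → AF walk: {n0, n1, n2, n3, n4, n5, n6}.
States satisfying AG (yellow → AF walk): {n0, n1, n2, n3, n4, n5, n6}.
Every state reachable from n0 satisfies yellow → AF walk.
n0 ∈ Sat(AG (yellow → AF walk)).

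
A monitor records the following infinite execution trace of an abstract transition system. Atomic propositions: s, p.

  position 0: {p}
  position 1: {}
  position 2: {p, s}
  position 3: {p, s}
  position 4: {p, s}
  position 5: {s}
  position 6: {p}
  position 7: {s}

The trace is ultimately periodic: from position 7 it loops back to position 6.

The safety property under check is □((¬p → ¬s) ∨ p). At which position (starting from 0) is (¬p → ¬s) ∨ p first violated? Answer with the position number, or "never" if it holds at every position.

5

Check (¬p → ¬s) ∨ p at each position in order: 0 ✓, 1 ✓, 2 ✓, 3 ✓, 4 ✓.
At position 5 the labels are {s}, so (¬p → ¬s) ∨ p is false there. This is the first violation.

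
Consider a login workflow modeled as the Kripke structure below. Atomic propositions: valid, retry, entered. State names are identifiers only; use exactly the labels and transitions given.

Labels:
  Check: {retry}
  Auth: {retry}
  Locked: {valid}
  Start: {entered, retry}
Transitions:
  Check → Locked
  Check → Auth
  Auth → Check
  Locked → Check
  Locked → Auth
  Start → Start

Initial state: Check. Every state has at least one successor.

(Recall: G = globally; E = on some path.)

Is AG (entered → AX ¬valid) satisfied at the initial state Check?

Holds

States satisfying entered → AX ¬valid: {Check, Auth, Locked, Start}.
States satisfying AG (entered → AX ¬valid): {Check, Auth, Locked, Start}.
Every state reachable from Check satisfies entered → AX ¬valid.
Check ∈ Sat(AG (entered → AX ¬valid)).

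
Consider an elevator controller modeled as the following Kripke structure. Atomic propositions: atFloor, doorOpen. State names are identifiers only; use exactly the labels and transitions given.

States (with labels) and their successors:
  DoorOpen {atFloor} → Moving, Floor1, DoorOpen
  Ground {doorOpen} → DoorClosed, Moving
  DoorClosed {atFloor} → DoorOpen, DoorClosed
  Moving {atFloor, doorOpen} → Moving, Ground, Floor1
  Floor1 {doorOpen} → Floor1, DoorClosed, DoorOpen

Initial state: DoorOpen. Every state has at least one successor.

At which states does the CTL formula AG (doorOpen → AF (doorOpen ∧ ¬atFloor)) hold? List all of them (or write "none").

none

States satisfying doorOpen → AF (doorOpen ∧ ¬atFloor): {DoorOpen, Ground, DoorClosed, Floor1}.
States satisfying AG (doorOpen → AF (doorOpen ∧ ¬atFloor)): ∅.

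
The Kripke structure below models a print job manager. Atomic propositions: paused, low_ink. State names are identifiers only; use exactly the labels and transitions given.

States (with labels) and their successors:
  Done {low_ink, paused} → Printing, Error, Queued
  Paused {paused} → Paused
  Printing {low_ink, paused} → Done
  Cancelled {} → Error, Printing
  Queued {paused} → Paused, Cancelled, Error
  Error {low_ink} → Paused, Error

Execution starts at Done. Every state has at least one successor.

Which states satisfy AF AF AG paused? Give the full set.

States satisfying AF AG paused: {Paused}.
States satisfying AF AF AG paused: {Paused}.

{Paused}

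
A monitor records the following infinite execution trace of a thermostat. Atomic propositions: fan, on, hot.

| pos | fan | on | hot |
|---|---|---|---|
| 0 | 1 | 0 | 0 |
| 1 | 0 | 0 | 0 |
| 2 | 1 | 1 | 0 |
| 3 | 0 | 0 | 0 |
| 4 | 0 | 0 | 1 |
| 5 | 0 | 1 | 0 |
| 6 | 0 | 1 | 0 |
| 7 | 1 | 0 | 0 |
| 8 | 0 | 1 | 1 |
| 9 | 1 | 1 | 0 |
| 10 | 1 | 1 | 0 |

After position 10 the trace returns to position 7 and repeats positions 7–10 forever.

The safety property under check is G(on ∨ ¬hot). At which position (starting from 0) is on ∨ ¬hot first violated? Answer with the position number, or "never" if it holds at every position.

4

Check on ∨ ¬hot at each position in order: 0 ✓, 1 ✓, 2 ✓, 3 ✓.
At position 4 the labels are {hot}, so on ∨ ¬hot is false there. This is the first violation.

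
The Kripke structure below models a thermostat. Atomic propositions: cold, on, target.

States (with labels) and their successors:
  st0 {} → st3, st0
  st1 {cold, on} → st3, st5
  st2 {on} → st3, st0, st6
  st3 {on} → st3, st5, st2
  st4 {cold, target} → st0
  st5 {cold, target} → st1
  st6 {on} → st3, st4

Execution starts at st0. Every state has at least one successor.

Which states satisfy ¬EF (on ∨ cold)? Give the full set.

none

States satisfying on ∨ cold: {st1, st2, st3, st4, st5, st6}.
States satisfying EF (on ∨ cold): {st0, st1, st2, st3, st4, st5, st6}.
States satisfying ¬EF (on ∨ cold): ∅.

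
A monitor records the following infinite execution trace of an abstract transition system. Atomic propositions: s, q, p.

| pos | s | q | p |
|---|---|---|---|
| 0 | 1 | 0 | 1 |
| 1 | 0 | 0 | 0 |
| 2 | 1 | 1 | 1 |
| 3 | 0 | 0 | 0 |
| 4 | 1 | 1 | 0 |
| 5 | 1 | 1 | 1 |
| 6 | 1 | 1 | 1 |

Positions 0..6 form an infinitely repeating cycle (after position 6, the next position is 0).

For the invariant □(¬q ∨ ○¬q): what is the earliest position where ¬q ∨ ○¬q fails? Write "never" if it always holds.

Check ¬q ∨ ○¬q at each position in order: 0 ✓, 1 ✓, 2 ✓, 3 ✓.
At position 4 the labels are {q, s} and the next position 5 has {p, q, s}, so ¬q ∨ ○¬q is false there. This is the first violation.

4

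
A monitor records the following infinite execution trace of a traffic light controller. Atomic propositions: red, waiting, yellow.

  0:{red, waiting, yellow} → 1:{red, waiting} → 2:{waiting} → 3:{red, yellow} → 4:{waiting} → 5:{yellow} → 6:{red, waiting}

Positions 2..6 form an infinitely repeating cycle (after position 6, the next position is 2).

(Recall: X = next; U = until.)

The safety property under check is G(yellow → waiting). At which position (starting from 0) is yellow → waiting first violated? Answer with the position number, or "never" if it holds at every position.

3

Check yellow → waiting at each position in order: 0 ✓, 1 ✓, 2 ✓.
At position 3 the labels are {red, yellow}, so yellow → waiting is false there. This is the first violation.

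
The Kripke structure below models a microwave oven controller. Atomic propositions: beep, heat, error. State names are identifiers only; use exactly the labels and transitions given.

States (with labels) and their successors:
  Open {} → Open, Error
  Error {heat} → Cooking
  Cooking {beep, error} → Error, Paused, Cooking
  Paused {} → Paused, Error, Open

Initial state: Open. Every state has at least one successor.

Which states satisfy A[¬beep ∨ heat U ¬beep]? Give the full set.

States satisfying ¬beep ∨ heat: {Open, Error, Paused}.
States satisfying ¬beep: {Open, Error, Paused}.
States satisfying A[¬beep ∨ heat U ¬beep]: {Open, Error, Paused}.

{Open, Error, Paused}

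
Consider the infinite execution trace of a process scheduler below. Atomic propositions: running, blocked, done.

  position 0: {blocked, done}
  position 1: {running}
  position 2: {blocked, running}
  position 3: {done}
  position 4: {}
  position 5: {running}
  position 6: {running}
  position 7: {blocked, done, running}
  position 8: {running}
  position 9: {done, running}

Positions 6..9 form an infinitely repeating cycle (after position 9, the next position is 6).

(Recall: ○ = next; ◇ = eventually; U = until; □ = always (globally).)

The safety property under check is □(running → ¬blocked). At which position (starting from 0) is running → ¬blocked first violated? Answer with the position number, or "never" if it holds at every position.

2

Check running → ¬blocked at each position in order: 0 ✓, 1 ✓.
At position 2 the labels are {blocked, running}, so running → ¬blocked is false there. This is the first violation.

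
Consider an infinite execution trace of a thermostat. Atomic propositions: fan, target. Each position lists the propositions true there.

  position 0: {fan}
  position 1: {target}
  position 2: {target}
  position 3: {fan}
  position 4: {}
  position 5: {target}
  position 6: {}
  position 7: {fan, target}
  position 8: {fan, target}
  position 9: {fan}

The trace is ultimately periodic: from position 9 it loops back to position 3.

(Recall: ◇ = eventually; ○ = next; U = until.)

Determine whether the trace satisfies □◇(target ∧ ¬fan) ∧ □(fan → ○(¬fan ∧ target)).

Violated

◇(target ∧ ¬fan) holds at every position 0..9, and those are all positions ever visited, so □◇(target ∧ ¬fan) holds.
fan → ○(¬fan ∧ target) must hold at every position from 0 onward. It fails at position 3, so □(fan → ○(¬fan ∧ target)) is false.
Positions where fan holds: 0, 3, 7, 8, 9.
Check ○(¬fan ∧ target) at each: 0→ok, 3→fails, 7→fails, 8→fails, 9→fails.
At position 0: □◇(target ∧ ¬fan) is true; □(fan → ○(¬fan ∧ target)) is false; so □◇(target ∧ ¬fan) ∧ □(fan → ○(¬fan ∧ target)) is false.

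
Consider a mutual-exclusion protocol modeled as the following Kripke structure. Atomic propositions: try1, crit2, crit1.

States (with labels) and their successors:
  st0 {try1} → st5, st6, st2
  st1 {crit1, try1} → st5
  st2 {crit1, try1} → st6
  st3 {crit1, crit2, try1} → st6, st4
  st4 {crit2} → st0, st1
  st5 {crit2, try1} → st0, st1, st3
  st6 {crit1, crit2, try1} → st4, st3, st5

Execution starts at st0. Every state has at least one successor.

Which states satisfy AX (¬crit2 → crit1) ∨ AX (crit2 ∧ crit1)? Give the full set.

{st0, st1, st2, st3, st6}

States satisfying ¬crit2 → crit1: {st1, st2, st3, st4, st5, st6}.
States satisfying AX (¬crit2 → crit1): {st0, st1, st2, st3, st6}.
States satisfying crit2 ∧ crit1: {st3, st6}.
States satisfying AX (crit2 ∧ crit1): {st2}.
States satisfying AX (¬crit2 → crit1) ∨ AX (crit2 ∧ crit1): {st0, st1, st2, st3, st6}.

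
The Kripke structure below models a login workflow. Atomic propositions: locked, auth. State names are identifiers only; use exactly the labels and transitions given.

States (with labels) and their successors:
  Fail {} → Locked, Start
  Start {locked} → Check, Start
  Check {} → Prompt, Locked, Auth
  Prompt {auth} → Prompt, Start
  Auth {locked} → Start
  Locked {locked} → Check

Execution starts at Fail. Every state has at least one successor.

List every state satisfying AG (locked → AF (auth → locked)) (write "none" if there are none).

States satisfying locked → AF (auth → locked): {Fail, Start, Check, Prompt, Auth, Locked}.
States satisfying AG (locked → AF (auth → locked)): {Fail, Start, Check, Prompt, Auth, Locked}.

{Fail, Start, Check, Prompt, Auth, Locked}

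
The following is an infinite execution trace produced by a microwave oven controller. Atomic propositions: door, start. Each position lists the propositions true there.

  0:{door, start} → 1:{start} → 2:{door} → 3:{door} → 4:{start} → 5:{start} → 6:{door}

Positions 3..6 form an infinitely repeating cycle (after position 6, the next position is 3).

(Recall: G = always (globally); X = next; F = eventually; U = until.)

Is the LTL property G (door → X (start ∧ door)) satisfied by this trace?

No

door → X (start ∧ door) must hold at every position from 0 onward. It fails at position 0, so G (door → X (start ∧ door)) is false.
Positions where door holds: 0, 2, 3, 6.
Check X (start ∧ door) at each: 0→fails, 2→fails, 3→fails, 6→fails.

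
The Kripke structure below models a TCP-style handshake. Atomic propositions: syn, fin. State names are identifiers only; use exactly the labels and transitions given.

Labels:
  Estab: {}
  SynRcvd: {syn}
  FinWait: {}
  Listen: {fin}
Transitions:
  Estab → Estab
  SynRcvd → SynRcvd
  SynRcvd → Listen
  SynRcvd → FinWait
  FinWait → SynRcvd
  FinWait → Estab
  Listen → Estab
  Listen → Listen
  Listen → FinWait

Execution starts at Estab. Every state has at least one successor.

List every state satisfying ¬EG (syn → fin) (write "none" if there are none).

{SynRcvd}

States satisfying syn → fin: {Estab, FinWait, Listen}.
States satisfying EG (syn → fin): {Estab, FinWait, Listen}.
States satisfying ¬EG (syn → fin): {SynRcvd}.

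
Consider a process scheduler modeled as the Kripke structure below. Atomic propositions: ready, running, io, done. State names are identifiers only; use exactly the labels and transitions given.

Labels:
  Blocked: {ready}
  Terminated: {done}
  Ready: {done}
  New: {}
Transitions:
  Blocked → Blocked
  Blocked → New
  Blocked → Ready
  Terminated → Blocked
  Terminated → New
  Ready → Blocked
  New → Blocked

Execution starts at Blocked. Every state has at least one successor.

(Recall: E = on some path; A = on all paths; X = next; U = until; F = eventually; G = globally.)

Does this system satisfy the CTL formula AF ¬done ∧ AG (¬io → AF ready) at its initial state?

Satisfied

States satisfying ¬done: {Blocked, New}.
States satisfying AF ¬done: {Blocked, Terminated, Ready, New}.
States satisfying ¬io → AF ready: {Blocked, Terminated, Ready, New}.
States satisfying AG (¬io → AF ready): {Blocked, Terminated, Ready, New}.
States satisfying AF ¬done ∧ AG (¬io → AF ready): {Blocked, Terminated, Ready, New}.
Blocked ∈ Sat(AF ¬done ∧ AG (¬io → AF ready)).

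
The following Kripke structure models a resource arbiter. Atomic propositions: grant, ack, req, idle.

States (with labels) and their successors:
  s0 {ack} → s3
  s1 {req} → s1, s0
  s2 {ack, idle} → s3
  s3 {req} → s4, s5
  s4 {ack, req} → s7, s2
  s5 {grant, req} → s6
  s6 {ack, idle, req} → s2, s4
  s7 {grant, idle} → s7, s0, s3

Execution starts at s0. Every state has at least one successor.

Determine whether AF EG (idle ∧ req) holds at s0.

States satisfying EG (idle ∧ req): ∅.
States satisfying AF EG (idle ∧ req): ∅.
There is a path from s0 along which EG (idle ∧ req) never holds.
s0 ∉ Sat(AF EG (idle ∧ req)).

Violated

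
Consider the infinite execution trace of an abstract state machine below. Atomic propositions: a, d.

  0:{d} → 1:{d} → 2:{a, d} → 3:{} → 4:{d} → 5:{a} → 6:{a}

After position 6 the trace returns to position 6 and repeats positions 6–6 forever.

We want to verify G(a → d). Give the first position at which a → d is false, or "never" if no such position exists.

Check a → d at each position in order: 0 ✓, 1 ✓, 2 ✓, 3 ✓, 4 ✓.
At position 5 the labels are {a}, so a → d is false there. This is the first violation.

5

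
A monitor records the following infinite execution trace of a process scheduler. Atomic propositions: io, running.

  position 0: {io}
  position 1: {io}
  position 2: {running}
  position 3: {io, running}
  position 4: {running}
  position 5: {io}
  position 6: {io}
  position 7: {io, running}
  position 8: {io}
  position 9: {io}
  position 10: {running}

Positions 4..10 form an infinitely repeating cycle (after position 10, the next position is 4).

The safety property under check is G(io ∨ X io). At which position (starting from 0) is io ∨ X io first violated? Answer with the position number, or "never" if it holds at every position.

10

Check io ∨ X io at each position in order: 0 ✓, 1 ✓, 2 ✓, 3 ✓, 4 ✓, 5 ✓, 6 ✓, 7 ✓, 8 ✓, 9 ✓.
At position 10 the labels are {running} and the next position 4 has {running}, so io ∨ X io is false there. This is the first violation.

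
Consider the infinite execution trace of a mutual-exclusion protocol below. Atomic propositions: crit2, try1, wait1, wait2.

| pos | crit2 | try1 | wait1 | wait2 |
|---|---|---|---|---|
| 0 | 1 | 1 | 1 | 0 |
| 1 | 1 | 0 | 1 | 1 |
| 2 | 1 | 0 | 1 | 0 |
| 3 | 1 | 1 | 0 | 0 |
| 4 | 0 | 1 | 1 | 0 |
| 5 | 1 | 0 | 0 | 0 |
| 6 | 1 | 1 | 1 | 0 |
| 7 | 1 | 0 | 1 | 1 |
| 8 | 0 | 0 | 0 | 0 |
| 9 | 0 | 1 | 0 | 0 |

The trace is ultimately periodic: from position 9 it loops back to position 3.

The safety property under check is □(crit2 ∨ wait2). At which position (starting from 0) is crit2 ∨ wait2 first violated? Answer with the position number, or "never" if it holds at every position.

4

Check crit2 ∨ wait2 at each position in order: 0 ✓, 1 ✓, 2 ✓, 3 ✓.
At position 4 the labels are {try1, wait1}, so crit2 ∨ wait2 is false there. This is the first violation.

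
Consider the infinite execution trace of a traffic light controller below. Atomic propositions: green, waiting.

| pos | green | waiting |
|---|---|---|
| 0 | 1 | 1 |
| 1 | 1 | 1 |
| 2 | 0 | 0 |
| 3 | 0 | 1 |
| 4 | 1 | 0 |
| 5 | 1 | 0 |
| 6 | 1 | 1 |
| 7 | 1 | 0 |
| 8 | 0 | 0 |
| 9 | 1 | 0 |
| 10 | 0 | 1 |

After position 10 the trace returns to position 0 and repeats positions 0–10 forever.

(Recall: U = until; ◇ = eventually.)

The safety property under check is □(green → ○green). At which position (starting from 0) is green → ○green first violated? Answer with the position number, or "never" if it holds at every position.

Check green → ○green at each position in order: 0 ✓.
At position 1 the labels are {green, waiting} and the next position 2 has {}, so green → ○green is false there. This is the first violation.

1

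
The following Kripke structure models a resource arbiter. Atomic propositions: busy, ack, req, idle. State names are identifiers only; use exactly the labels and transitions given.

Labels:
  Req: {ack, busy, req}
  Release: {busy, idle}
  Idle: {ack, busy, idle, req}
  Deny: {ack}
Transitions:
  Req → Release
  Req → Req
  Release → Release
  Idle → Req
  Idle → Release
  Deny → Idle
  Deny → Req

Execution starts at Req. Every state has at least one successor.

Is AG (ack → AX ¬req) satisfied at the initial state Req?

States satisfying ack → AX ¬req: {Release}.
States satisfying AG (ack → AX ¬req): {Release}.
Req is reachable from Req and violates ack → AX ¬req, so AG fails at Req.
Req ∉ Sat(AG (ack → AX ¬req)).

Violated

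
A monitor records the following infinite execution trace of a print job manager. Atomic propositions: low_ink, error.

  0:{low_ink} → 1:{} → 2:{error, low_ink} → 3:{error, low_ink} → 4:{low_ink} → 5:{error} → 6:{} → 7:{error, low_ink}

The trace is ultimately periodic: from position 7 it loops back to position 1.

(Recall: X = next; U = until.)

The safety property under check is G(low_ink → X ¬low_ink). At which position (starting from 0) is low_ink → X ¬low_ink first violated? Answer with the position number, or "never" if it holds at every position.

2

Check low_ink → X ¬low_ink at each position in order: 0 ✓, 1 ✓.
At position 2 the labels are {error, low_ink} and the next position 3 has {error, low_ink}, so low_ink → X ¬low_ink is false there. This is the first violation.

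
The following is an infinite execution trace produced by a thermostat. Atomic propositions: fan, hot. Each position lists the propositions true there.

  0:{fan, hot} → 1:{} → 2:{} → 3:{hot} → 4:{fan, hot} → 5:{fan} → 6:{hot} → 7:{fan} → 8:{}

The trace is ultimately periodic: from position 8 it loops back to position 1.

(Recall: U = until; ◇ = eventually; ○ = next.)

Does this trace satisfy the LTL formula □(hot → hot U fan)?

Holds

hot → hot U fan holds at every position 0..8, and those are all positions ever visited, so □(hot → hot U fan) holds.
Positions where hot holds: 0, 3, 4, 6.
Check hot U fan at each: 0→ok, 3→ok, 4→ok, 6→ok.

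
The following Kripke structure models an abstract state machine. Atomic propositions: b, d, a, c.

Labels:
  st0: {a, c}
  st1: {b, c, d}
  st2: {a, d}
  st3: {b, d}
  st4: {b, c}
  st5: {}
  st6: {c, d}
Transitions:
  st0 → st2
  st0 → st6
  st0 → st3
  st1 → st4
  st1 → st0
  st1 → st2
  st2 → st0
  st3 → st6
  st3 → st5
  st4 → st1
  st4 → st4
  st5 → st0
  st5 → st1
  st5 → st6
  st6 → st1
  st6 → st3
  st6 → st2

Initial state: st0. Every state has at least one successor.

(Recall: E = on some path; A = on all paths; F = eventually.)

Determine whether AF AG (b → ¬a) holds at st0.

Yes

States satisfying AG (b → ¬a): {st0, st1, st2, st3, st4, st5, st6}.
States satisfying AF AG (b → ¬a): {st0, st1, st2, st3, st4, st5, st6}.
st0 ∈ Sat(AF AG (b → ¬a)).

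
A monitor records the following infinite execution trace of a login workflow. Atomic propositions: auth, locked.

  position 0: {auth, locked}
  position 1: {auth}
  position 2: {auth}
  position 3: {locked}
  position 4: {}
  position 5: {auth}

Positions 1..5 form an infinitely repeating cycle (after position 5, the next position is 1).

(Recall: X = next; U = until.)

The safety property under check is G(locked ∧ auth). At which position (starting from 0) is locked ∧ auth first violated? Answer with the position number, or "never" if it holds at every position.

1

Check locked ∧ auth at each position in order: 0 ✓.
At position 1 the labels are {auth}, so locked ∧ auth is false there. This is the first violation.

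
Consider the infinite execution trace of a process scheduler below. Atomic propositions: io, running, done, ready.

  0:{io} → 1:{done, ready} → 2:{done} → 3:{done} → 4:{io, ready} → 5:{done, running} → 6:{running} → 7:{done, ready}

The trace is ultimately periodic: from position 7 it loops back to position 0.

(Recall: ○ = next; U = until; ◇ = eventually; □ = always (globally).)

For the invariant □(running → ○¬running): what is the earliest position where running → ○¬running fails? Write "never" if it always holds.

Check running → ○¬running at each position in order: 0 ✓, 1 ✓, 2 ✓, 3 ✓, 4 ✓.
At position 5 the labels are {done, running} and the next position 6 has {running}, so running → ○¬running is false there. This is the first violation.

5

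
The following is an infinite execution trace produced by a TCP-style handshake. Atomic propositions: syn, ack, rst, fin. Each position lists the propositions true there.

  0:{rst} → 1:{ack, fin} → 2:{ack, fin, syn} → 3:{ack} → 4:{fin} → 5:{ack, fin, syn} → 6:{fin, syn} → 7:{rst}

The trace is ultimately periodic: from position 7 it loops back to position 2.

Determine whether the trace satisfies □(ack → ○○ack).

Does not hold

ack → ○○ack must hold at every position from 0 onward. It fails at position 2, so □(ack → ○○ack) is false.
Positions where ack holds: 1, 2, 3, 5.
Check ○○ack at each: 1→ok, 2→fails, 3→ok, 5→fails.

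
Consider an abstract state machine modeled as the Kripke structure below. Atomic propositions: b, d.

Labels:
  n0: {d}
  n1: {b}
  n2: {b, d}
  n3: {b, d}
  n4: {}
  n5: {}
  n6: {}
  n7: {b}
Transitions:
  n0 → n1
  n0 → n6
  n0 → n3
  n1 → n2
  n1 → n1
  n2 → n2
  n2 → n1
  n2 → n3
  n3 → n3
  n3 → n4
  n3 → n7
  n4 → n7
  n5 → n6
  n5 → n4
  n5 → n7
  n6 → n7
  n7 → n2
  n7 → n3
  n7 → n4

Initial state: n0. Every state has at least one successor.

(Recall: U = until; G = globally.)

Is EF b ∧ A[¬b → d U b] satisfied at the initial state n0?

States satisfying b: {n1, n2, n3, n7}.
States satisfying EF b: {n0, n1, n2, n3, n4, n5, n6, n7}.
States satisfying ¬b → d: {n0, n1, n2, n3, n7}.
States satisfying A[¬b → d U b]: {n1, n2, n3, n7}.
States satisfying EF b ∧ A[¬b → d U b]: {n1, n2, n3, n7}.
n0 ∉ Sat(EF b ∧ A[¬b → d U b]).

Violated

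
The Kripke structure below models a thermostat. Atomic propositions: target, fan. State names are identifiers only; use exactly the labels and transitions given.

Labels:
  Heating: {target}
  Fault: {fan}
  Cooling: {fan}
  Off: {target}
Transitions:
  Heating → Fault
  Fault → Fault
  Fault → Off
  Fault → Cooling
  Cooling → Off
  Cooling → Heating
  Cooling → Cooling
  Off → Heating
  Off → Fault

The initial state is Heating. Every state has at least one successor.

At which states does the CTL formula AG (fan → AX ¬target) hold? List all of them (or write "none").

none

States satisfying fan → AX ¬target: {Heating, Off}.
States satisfying AG (fan → AX ¬target): ∅.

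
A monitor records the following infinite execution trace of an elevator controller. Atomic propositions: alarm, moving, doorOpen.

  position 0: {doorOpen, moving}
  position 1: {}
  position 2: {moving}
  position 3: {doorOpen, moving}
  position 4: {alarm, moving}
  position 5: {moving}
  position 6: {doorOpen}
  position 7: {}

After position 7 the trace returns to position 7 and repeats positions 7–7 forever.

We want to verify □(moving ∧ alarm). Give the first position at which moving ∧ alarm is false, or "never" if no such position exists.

At position 0 the labels are {doorOpen, moving}, so moving ∧ alarm is false there. This is the first violation.

0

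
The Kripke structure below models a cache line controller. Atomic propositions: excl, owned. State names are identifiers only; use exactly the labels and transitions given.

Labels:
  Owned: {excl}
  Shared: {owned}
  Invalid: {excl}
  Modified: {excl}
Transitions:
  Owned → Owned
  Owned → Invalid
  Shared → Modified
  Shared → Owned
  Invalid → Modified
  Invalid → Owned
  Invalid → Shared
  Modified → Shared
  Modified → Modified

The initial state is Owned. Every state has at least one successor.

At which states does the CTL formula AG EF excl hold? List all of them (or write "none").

{Owned, Shared, Invalid, Modified}

States satisfying EF excl: {Owned, Shared, Invalid, Modified}.
States satisfying AG EF excl: {Owned, Shared, Invalid, Modified}.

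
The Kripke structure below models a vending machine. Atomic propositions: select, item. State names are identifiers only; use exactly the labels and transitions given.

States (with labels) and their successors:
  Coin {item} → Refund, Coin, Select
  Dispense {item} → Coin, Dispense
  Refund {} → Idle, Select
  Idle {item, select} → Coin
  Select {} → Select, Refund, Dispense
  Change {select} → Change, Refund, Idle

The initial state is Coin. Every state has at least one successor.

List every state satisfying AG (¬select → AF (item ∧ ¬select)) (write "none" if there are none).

none

States satisfying ¬select → AF (item ∧ ¬select): {Coin, Dispense, Idle, Change}.
States satisfying AG (¬select → AF (item ∧ ¬select)): ∅.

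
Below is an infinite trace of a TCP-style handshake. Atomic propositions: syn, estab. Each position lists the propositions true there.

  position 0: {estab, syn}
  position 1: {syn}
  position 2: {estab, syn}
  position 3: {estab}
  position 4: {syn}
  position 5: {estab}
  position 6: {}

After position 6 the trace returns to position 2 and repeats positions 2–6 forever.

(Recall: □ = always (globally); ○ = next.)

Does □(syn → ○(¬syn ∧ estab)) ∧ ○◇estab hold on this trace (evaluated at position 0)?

syn → ○(¬syn ∧ estab) must hold at every position from 0 onward. It fails at position 0, so □(syn → ○(¬syn ∧ estab)) is false.
Positions where syn holds: 0, 1, 2, 4.
Check ○(¬syn ∧ estab) at each: 0→fails, 1→fails, 2→ok, 4→ok.
The position after 0 is 1; ◇estab is true there.
At position 0: □(syn → ○(¬syn ∧ estab)) is false; ○◇estab is true; so □(syn → ○(¬syn ∧ estab)) ∧ ○◇estab is false.

Violated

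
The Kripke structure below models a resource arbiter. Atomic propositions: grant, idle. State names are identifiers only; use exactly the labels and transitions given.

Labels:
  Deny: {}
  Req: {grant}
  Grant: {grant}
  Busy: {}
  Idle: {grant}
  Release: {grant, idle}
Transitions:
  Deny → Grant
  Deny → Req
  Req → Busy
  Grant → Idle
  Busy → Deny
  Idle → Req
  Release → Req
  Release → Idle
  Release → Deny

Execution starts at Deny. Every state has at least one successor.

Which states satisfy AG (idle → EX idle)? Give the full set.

States satisfying idle → EX idle: {Deny, Req, Grant, Busy, Idle}.
States satisfying AG (idle → EX idle): {Deny, Req, Grant, Busy, Idle}.

{Deny, Req, Grant, Busy, Idle}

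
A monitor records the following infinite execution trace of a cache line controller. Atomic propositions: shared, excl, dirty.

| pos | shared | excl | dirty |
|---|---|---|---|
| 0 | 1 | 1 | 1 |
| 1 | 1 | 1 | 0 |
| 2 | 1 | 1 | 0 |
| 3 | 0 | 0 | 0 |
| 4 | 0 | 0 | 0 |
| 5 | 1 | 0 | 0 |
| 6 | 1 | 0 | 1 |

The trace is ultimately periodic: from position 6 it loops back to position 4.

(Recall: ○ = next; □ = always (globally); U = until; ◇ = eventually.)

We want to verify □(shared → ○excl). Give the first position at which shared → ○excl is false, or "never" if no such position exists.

Check shared → ○excl at each position in order: 0 ✓, 1 ✓.
At position 2 the labels are {excl, shared} and the next position 3 has {}, so shared → ○excl is false there. This is the first violation.

2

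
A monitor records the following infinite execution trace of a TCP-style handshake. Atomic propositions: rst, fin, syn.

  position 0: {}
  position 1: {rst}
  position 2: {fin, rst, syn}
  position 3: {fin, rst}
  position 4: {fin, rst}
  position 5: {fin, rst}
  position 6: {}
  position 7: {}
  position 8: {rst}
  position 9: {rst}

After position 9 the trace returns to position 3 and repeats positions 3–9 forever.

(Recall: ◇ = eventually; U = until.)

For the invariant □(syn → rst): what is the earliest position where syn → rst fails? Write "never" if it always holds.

syn → rst holds at every position 0..9, and those are all the positions the trace ever visits, so the invariant □(syn → rst) is never violated.

never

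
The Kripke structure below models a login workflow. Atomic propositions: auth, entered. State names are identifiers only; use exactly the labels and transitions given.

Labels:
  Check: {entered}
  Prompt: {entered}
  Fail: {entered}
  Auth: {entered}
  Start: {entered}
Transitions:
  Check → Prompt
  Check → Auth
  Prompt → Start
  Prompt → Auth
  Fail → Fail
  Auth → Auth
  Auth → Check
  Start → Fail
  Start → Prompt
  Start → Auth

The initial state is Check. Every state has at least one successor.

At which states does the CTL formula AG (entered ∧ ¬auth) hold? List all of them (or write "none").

States satisfying entered ∧ ¬auth: {Check, Prompt, Fail, Auth, Start}.
States satisfying AG (entered ∧ ¬auth): {Check, Prompt, Fail, Auth, Start}.

{Check, Prompt, Fail, Auth, Start}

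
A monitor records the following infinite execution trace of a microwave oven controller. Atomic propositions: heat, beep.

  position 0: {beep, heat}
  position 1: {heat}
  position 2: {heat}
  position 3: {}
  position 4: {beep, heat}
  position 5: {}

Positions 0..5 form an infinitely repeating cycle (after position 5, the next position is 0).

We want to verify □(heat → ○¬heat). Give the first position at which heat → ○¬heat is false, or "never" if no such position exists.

At position 0 the labels are {beep, heat} and the next position 1 has {heat}, so heat → ○¬heat is false there. This is the first violation.

0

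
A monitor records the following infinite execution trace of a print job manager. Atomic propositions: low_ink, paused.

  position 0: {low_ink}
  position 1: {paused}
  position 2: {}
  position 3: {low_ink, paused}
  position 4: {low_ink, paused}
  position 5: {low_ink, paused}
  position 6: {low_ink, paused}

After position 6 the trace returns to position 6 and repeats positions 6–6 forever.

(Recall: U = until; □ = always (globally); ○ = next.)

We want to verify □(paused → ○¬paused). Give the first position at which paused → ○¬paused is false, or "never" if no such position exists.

3

Check paused → ○¬paused at each position in order: 0 ✓, 1 ✓, 2 ✓.
At position 3 the labels are {low_ink, paused} and the next position 4 has {low_ink, paused}, so paused → ○¬paused is false there. This is the first violation.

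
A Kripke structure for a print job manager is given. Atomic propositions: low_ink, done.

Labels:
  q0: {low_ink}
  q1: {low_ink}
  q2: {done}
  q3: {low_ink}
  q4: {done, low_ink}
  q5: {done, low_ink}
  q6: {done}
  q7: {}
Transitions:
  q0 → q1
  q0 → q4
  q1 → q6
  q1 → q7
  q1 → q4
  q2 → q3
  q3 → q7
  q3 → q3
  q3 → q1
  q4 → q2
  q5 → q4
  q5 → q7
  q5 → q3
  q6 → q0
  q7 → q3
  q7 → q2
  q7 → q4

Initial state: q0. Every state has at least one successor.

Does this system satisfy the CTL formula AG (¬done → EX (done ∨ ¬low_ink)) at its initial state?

Holds

States satisfying ¬done → EX (done ∨ ¬low_ink): {q0, q1, q2, q3, q4, q5, q6, q7}.
States satisfying AG (¬done → EX (done ∨ ¬low_ink)): {q0, q1, q2, q3, q4, q5, q6, q7}.
Every state reachable from q0 satisfies ¬done → EX (done ∨ ¬low_ink).
q0 ∈ Sat(AG (¬done → EX (done ∨ ¬low_ink))).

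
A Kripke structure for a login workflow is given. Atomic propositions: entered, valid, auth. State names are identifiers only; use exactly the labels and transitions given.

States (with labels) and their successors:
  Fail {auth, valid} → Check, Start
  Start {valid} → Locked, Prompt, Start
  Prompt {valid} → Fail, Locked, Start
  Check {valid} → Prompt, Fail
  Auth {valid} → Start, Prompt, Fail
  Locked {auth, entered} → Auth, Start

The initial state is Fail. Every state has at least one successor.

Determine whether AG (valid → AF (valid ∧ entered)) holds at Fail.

No

States satisfying valid → AF (valid ∧ entered): {Locked}.
States satisfying AG (valid → AF (valid ∧ entered)): ∅.
Auth is reachable from Fail and violates valid → AF (valid ∧ entered), so AG fails at Fail.
Fail ∉ Sat(AG (valid → AF (valid ∧ entered))).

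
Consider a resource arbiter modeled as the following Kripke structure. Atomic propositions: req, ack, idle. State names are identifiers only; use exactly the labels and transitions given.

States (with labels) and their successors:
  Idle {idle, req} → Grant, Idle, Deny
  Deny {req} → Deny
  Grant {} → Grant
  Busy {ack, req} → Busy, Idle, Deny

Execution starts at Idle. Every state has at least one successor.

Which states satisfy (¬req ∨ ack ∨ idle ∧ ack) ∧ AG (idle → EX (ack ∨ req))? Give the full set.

States satisfying ¬req: {Grant}.
States satisfying ¬req ∨ ack: {Grant, Busy}.
States satisfying idle ∧ ack: ∅.
States satisfying ¬req ∨ ack ∨ idle ∧ ack: {Grant, Busy}.
States satisfying idle → EX (ack ∨ req): {Idle, Deny, Grant, Busy}.
States satisfying AG (idle → EX (ack ∨ req)): {Idle, Deny, Grant, Busy}.
States satisfying (¬req ∨ ack ∨ idle ∧ ack) ∧ AG (idle → EX (ack ∨ req)): {Grant, Busy}.

{Grant, Busy}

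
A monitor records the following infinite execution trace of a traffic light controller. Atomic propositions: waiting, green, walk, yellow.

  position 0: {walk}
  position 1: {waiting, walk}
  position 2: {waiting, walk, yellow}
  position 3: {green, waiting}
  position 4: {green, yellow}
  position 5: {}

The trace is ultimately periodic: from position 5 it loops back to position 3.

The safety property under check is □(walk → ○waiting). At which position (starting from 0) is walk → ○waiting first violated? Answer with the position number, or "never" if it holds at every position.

walk → ○waiting holds at every position 0..5, and those are all the positions the trace ever visits, so the invariant □(walk → ○waiting) is never violated.

never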